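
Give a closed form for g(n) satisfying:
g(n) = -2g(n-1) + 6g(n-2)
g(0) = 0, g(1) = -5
Characteristic equation: x² + 2x - 6 = 0.
Discriminant Δ = (-2)² + 4·(6) = 28.
Roots r₁,₂ = (-2 ± √28)/2, so r₁ = -1 + \sqrt{7}, r₂ = - \sqrt{7} - 1.
General solution: g(n) = A·r₁^n + B·r₂^n.
From the initial conditions, A + B = 0 and r₁A + r₂B = -5.
Since r₁ - r₂ = √28: A = (-5 - (0)r₂)/√28 = - \frac{5 \sqrt{7}}{14}, and B = 0 - A = \frac{5 \sqrt{7}}{14}.
So g(n) = \left(- \frac{5 \sqrt{7}}{14}\right)\left(-1 + \sqrt{7}\right)^n + \left(\frac{5 \sqrt{7}}{14}\right)\left(- \sqrt{7} - 1\right)^n.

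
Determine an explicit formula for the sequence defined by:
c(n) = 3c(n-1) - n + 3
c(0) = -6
First-order linear with linear forcing.
Homogeneous solution: c_h(n) = A·(3)^n.
Try particular c_p(n) = pn + q. Substituting:
  pn + q = 3(p(n-1) + q) - n + 3.
Matching the n-coefficient: p = 3p - 1 ⇒ p = \frac{1}{2}.
Matching constants: q = -3p + 3q + 3 ⇒ q = - \frac{3}{4}.
General: c(n) = A·(3)^n + \frac{n}{2} - \frac{3}{4}.
Apply c(0) = -6: A - \frac{3}{4} = -6 ⇒ A = - \frac{21}{4}.
So c(n) = - \frac{21 \cdot 3^{n}}{4} + \frac{n}{2} - \frac{3}{4}.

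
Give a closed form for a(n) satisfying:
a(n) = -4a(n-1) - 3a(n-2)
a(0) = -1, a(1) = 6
Characteristic equation: x² + 4x + 3 = 0, which factors as (x - (-3))(x - (-1)) = 0.
Roots r₁ = -3, r₂ = -1 (distinct).
General solution: a(n) = A·(-3)^n + B·(-1)^n.
From a(0) = -1: A + B = -1.
From a(1) = 6: -3A - B = 6.
Solving: A = - \frac{5}{2}, B = \frac{3}{2}.
So a(n) = \frac{3 \left(-1\right)^{n}}{2} - \frac{5 \left(-3\right)^{n}}{2}.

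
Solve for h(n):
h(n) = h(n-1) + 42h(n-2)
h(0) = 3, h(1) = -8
Characteristic equation: x² - x - 42 = 0, which factors as (x - (-6))(x - (7)) = 0.
Roots r₁ = -6, r₂ = 7 (distinct).
General solution: h(n) = A·(-6)^n + B·(7)^n.
From h(0) = 3: A + B = 3.
From h(1) = -8: -6A + 7B = -8.
Solving: A = \frac{29}{13}, B = \frac{10}{13}.
So h(n) = \frac{29 \left(-6\right)^{n}}{13} + \frac{10 \cdot 7^{n}}{13}.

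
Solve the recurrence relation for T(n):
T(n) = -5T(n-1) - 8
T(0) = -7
First-order linear non-homogeneous.
Homogeneous solution: T_h(n) = A·(-5)^n.
Try constant particular solution T_p = K: K = -5K - 8 ⇒ K = - \frac{4}{3}.
General: T(n) = A·(-5)^n - \frac{4}{3}.
Apply T(0) = -7: A - \frac{4}{3} = -7 ⇒ A = - \frac{17}{3}.
So T(n) = - \frac{17 \left(-5\right)^{n}}{3} - \frac{4}{3}.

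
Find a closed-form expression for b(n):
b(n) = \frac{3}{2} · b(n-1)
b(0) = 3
Pure geometric recurrence with ratio \frac{3}{2}.
By induction b(n) = b(0) · (\frac{3}{2})^n = 3 \left(\frac{3}{2}\right)^{n}.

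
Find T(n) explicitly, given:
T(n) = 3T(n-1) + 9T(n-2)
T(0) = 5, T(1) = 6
Characteristic equation: x² - 3x - 9 = 0.
Discriminant Δ = (3)² + 4·(9) = 45.
Roots r₁,₂ = (3 ± √45)/2, so r₁ = \frac{3}{2} + \frac{3 \sqrt{5}}{2}, r₂ = \frac{3}{2} - \frac{3 \sqrt{5}}{2}.
General solution: T(n) = A·r₁^n + B·r₂^n.
From the initial conditions, A + B = 5 and r₁A + r₂B = 6.
Since r₁ - r₂ = √45: A = (6 - (5)r₂)/√45 = \frac{5}{2} - \frac{\sqrt{5}}{10}, and B = 5 - A = \frac{\sqrt{5}}{10} + \frac{5}{2}.
So T(n) = \left(\frac{5}{2} - \frac{\sqrt{5}}{10}\right)\left(\frac{3}{2} + \frac{3 \sqrt{5}}{2}\right)^n + \left(\frac{\sqrt{5}}{10} + \frac{5}{2}\right)\left(\frac{3}{2} - \frac{3 \sqrt{5}}{2}\right)^n.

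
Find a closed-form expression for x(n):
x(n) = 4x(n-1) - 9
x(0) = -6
First-order linear non-homogeneous.
Homogeneous solution: x_h(n) = A·(4)^n.
Try constant particular solution x_p = K: K = 4K - 9 ⇒ K = 3.
General: x(n) = A·(4)^n + 3.
Apply x(0) = -6: A + 3 = -6 ⇒ A = -9.
So x(n) = 3 - 9 \cdot 4^{n}.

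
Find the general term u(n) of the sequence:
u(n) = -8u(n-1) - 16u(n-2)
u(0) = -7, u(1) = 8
Characteristic equation: x² + 8x + 16 = 0, which is (x - (-4))².
Repeated root r = -4.
General solution: u(n) = (A + Bn)·(-4)^n.
From u(0) = -7: A = -7.
From u(1) = 8: (A + B)·(-4) = 8 ⇒ B = 5.
So u(n) = \left(5 n - 7\right) \cdot (-4)^n.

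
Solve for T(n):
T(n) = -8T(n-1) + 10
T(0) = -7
First-order linear non-homogeneous.
Homogeneous solution: T_h(n) = A·(-8)^n.
Try constant particular solution T_p = K: K = -8K + 10 ⇒ K = \frac{10}{9}.
General: T(n) = A·(-8)^n + \frac{10}{9}.
Apply T(0) = -7: A + \frac{10}{9} = -7 ⇒ A = - \frac{73}{9}.
So T(n) = \frac{10}{9} - \frac{73 \left(-8\right)^{n}}{9}.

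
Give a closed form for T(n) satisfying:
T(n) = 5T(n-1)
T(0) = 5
This is a homogeneous first-order recurrence with ratio 5.
By induction T(n) = T(0) · (5)^n = 5 \cdot 5^{n}.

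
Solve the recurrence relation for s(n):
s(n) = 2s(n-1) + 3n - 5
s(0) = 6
First-order linear with linear forcing.
Homogeneous solution: s_h(n) = A·(2)^n.
Try particular s_p(n) = pn + q. Substituting:
  pn + q = 2(p(n-1) + q) + 3n - 5.
Matching the n-coefficient: p = 2p + 3 ⇒ p = -3.
Matching constants: q = -2p + 2q - 5 ⇒ q = -1.
General: s(n) = A·(2)^n - 3 n - 1.
Apply s(0) = 6: A - 1 = 6 ⇒ A = 7.
So s(n) = 7 \cdot 2^{n} - 3 n - 1.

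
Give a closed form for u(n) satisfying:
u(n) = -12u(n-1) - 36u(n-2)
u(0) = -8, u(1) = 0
Characteristic equation: x² + 12x + 36 = 0, which is (x - (-6))².
Repeated root r = -6.
General solution: u(n) = (A + Bn)·(-6)^n.
From u(0) = -8: A = -8.
From u(1) = 0: (A + B)·(-6) = 0 ⇒ B = 8.
So u(n) = \left(8 n - 8\right) \cdot (-6)^n.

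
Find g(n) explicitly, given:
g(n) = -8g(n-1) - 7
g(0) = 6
First-order linear non-homogeneous.
Homogeneous solution: g_h(n) = A·(-8)^n.
Try constant particular solution g_p = K: K = -8K - 7 ⇒ K = - \frac{7}{9}.
General: g(n) = A·(-8)^n - \frac{7}{9}.
Apply g(0) = 6: A - \frac{7}{9} = 6 ⇒ A = \frac{61}{9}.
So g(n) = \frac{61 \left(-8\right)^{n}}{9} - \frac{7}{9}.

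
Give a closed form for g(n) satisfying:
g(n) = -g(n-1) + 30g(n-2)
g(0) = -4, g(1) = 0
Characteristic equation: x² + x - 30 = 0, which factors as (x - (5))(x - (-6)) = 0.
Roots r₁ = 5, r₂ = -6 (distinct).
General solution: g(n) = A·(5)^n + B·(-6)^n.
From g(0) = -4: A + B = -4.
From g(1) = 0: 5A - 6B = 0.
Solving: A = - \frac{24}{11}, B = - \frac{20}{11}.
So g(n) = - \frac{20 \left(-6\right)^{n}}{11} - \frac{24 \cdot 5^{n}}{11}.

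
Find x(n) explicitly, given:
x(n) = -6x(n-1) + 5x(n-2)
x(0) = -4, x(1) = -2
Characteristic equation: x² + 6x - 5 = 0.
Discriminant Δ = (-6)² + 4·(5) = 56.
Roots r₁,₂ = (-6 ± √56)/2, so r₁ = -3 + \sqrt{14}, r₂ = - \sqrt{14} - 3.
General solution: x(n) = A·r₁^n + B·r₂^n.
From the initial conditions, A + B = -4 and r₁A + r₂B = -2.
Since r₁ - r₂ = √56: A = (-2 - (-4)r₂)/√56 = -2 - \frac{\sqrt{14}}{2}, and B = -4 - A = -2 + \frac{\sqrt{14}}{2}.
So x(n) = \left(-2 - \frac{\sqrt{14}}{2}\right)\left(-3 + \sqrt{14}\right)^n + \left(-2 + \frac{\sqrt{14}}{2}\right)\left(- \sqrt{14} - 3\right)^n.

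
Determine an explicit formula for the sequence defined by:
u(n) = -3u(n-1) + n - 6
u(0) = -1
First-order linear with linear forcing.
Homogeneous solution: u_h(n) = A·(-3)^n.
Try particular u_p(n) = pn + q. Substituting:
  pn + q = -3(p(n-1) + q) + n - 6.
Matching the n-coefficient: p = -3p + 1 ⇒ p = \frac{1}{4}.
Matching constants: q = 3p - 3q - 6 ⇒ q = - \frac{21}{16}.
General: u(n) = A·(-3)^n + \frac{n}{4} - \frac{21}{16}.
Apply u(0) = -1: A - \frac{21}{16} = -1 ⇒ A = \frac{5}{16}.
So u(n) = \frac{5 \left(-3\right)^{n}}{16} + \frac{n}{4} - \frac{21}{16}.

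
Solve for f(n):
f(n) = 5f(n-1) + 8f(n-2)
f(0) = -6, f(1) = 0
Characteristic equation: x² - 5x - 8 = 0.
Discriminant Δ = (5)² + 4·(8) = 57.
Roots r₁,₂ = (5 ± √57)/2, so r₁ = \frac{5}{2} + \frac{\sqrt{57}}{2}, r₂ = \frac{5}{2} - \frac{\sqrt{57}}{2}.
General solution: f(n) = A·r₁^n + B·r₂^n.
From the initial conditions, A + B = -6 and r₁A + r₂B = 0.
Since r₁ - r₂ = √57: A = (0 - (-6)r₂)/√57 = -3 + \frac{5 \sqrt{57}}{19}, and B = -6 - A = -3 - \frac{5 \sqrt{57}}{19}.
So f(n) = \left(-3 + \frac{5 \sqrt{57}}{19}\right)\left(\frac{5}{2} + \frac{\sqrt{57}}{2}\right)^n + \left(-3 - \frac{5 \sqrt{57}}{19}\right)\left(\frac{5}{2} - \frac{\sqrt{57}}{2}\right)^n.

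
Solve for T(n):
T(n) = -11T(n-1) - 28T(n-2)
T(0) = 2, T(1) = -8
Characteristic equation: x² + 11x + 28 = 0, which factors as (x - (-4))(x - (-7)) = 0.
Roots r₁ = -4, r₂ = -7 (distinct).
General solution: T(n) = A·(-4)^n + B·(-7)^n.
From T(0) = 2: A + B = 2.
From T(1) = -8: -4A - 7B = -8.
Solving: A = 2, B = 0.
So T(n) = 2 \left(-4\right)^{n}.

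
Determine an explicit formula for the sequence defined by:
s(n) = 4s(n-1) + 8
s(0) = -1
First-order linear non-homogeneous.
Homogeneous solution: s_h(n) = A·(4)^n.
Try constant particular solution s_p = K: K = 4K + 8 ⇒ K = - \frac{8}{3}.
General: s(n) = A·(4)^n - \frac{8}{3}.
Apply s(0) = -1: A - \frac{8}{3} = -1 ⇒ A = \frac{5}{3}.
So s(n) = \frac{5 \cdot 4^{n}}{3} - \frac{8}{3}.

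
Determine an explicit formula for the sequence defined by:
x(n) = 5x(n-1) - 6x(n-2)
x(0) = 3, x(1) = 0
Characteristic equation: x² - 5x + 6 = 0, which factors as (x - (3))(x - (2)) = 0.
Roots r₁ = 3, r₂ = 2 (distinct).
General solution: x(n) = A·(3)^n + B·(2)^n.
From x(0) = 3: A + B = 3.
From x(1) = 0: 3A + 2B = 0.
Solving: A = -6, B = 9.
So x(n) = 9 \cdot 2^{n} - 6 \cdot 3^{n}.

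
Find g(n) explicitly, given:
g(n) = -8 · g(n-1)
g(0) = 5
Pure geometric recurrence with ratio -8.
By induction g(n) = g(0) · (-8)^n = 5 \left(-8\right)^{n}.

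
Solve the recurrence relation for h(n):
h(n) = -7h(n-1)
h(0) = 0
This is a homogeneous first-order recurrence with ratio -7.
By induction h(n) = h(0) · (-7)^n = 0.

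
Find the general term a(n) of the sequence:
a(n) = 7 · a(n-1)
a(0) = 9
Pure geometric recurrence with ratio 7.
By induction a(n) = a(0) · (7)^n = 9 \cdot 7^{n}.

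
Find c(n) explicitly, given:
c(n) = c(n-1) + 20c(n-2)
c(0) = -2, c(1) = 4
Characteristic equation: x² - x - 20 = 0, which factors as (x - (5))(x - (-4)) = 0.
Roots r₁ = 5, r₂ = -4 (distinct).
General solution: c(n) = A·(5)^n + B·(-4)^n.
From c(0) = -2: A + B = -2.
From c(1) = 4: 5A - 4B = 4.
Solving: A = - \frac{4}{9}, B = - \frac{14}{9}.
So c(n) = - \frac{14 \left(-4\right)^{n}}{9} - \frac{4 \cdot 5^{n}}{9}.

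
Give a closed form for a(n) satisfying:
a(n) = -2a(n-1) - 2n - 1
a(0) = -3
First-order linear with linear forcing.
Homogeneous solution: a_h(n) = A·(-2)^n.
Try particular a_p(n) = pn + q. Substituting:
  pn + q = -2(p(n-1) + q) - 2n - 1.
Matching the n-coefficient: p = -2p - 2 ⇒ p = - \frac{2}{3}.
Matching constants: q = 2p - 2q - 1 ⇒ q = - \frac{7}{9}.
General: a(n) = A·(-2)^n - \frac{2 n}{3} - \frac{7}{9}.
Apply a(0) = -3: A - \frac{7}{9} = -3 ⇒ A = - \frac{20}{9}.
So a(n) = - \frac{20 \left(-2\right)^{n}}{9} - \frac{2 n}{3} - \frac{7}{9}.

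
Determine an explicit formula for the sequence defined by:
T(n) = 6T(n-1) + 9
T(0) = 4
First-order linear non-homogeneous.
Homogeneous solution: T_h(n) = A·(6)^n.
Try constant particular solution T_p = K: K = 6K + 9 ⇒ K = - \frac{9}{5}.
General: T(n) = A·(6)^n - \frac{9}{5}.
Apply T(0) = 4: A - \frac{9}{5} = 4 ⇒ A = \frac{29}{5}.
So T(n) = \frac{29 \cdot 6^{n}}{5} - \frac{9}{5}.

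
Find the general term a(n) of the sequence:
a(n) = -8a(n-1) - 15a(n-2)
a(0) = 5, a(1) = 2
Characteristic equation: x² + 8x + 15 = 0, which factors as (x - (-5))(x - (-3)) = 0.
Roots r₁ = -5, r₂ = -3 (distinct).
General solution: a(n) = A·(-5)^n + B·(-3)^n.
From a(0) = 5: A + B = 5.
From a(1) = 2: -5A - 3B = 2.
Solving: A = - \frac{17}{2}, B = \frac{27}{2}.
So a(n) = \frac{27 \left(-3\right)^{n}}{2} - \frac{17 \left(-5\right)^{n}}{2}.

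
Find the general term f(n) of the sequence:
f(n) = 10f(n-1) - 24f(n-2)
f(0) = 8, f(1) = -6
Characteristic equation: x² - 10x + 24 = 0, which factors as (x - (6))(x - (4)) = 0.
Roots r₁ = 6, r₂ = 4 (distinct).
General solution: f(n) = A·(6)^n + B·(4)^n.
From f(0) = 8: A + B = 8.
From f(1) = -6: 6A + 4B = -6.
Solving: A = -19, B = 27.
So f(n) = 27 \cdot 4^{n} - 19 \cdot 6^{n}.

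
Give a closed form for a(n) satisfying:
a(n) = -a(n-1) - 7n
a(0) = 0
First-order linear with linear forcing.
Homogeneous solution: a_h(n) = A·(-1)^n.
Try particular a_p(n) = pn + q. Substituting:
  pn + q = -(p(n-1) + q) - 7n.
Matching the n-coefficient: p = -p - 7 ⇒ p = - \frac{7}{2}.
Matching constants: q = p - q ⇒ q = - \frac{7}{4}.
General: a(n) = A·(-1)^n - \frac{7 n}{2} - \frac{7}{4}.
Apply a(0) = 0: A - \frac{7}{4} = 0 ⇒ A = \frac{7}{4}.
So a(n) = \frac{7 \left(-1\right)^{n}}{4} - \frac{7 n}{2} - \frac{7}{4}.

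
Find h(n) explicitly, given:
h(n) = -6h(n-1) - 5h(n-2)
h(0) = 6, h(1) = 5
Characteristic equation: x² + 6x + 5 = 0, which factors as (x - (-1))(x - (-5)) = 0.
Roots r₁ = -1, r₂ = -5 (distinct).
General solution: h(n) = A·(-1)^n + B·(-5)^n.
From h(0) = 6: A + B = 6.
From h(1) = 5: -A - 5B = 5.
Solving: A = \frac{35}{4}, B = - \frac{11}{4}.
So h(n) = \frac{35 \left(-1\right)^{n}}{4} - \frac{11 \left(-5\right)^{n}}{4}.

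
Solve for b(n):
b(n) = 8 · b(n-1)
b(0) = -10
Pure geometric recurrence with ratio 8.
By induction b(n) = b(0) · (8)^n = - 10 \cdot 8^{n}.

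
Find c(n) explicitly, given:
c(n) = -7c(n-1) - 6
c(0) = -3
First-order linear non-homogeneous.
Homogeneous solution: c_h(n) = A·(-7)^n.
Try constant particular solution c_p = K: K = -7K - 6 ⇒ K = - \frac{3}{4}.
General: c(n) = A·(-7)^n - \frac{3}{4}.
Apply c(0) = -3: A - \frac{3}{4} = -3 ⇒ A = - \frac{9}{4}.
So c(n) = - \frac{9 \left(-7\right)^{n}}{4} - \frac{3}{4}.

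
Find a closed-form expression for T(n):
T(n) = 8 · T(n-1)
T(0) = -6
Pure geometric recurrence with ratio 8.
By induction T(n) = T(0) · (8)^n = - 6 \cdot 8^{n}.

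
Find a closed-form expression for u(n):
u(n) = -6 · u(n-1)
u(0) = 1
Pure geometric recurrence with ratio -6.
By induction u(n) = u(0) · (-6)^n = \left(-6\right)^{n}.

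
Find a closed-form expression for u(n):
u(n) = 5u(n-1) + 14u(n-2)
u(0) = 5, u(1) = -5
Characteristic equation: x² - 5x - 14 = 0, which factors as (x - (7))(x - (-2)) = 0.
Roots r₁ = 7, r₂ = -2 (distinct).
General solution: u(n) = A·(7)^n + B·(-2)^n.
From u(0) = 5: A + B = 5.
From u(1) = -5: 7A - 2B = -5.
Solving: A = \frac{5}{9}, B = \frac{40}{9}.
So u(n) = \frac{40 \left(-2\right)^{n}}{9} + \frac{5 \cdot 7^{n}}{9}.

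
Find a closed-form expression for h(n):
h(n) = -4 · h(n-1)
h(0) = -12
Pure geometric recurrence with ratio -4.
By induction h(n) = h(0) · (-4)^n = - 12 \left(-4\right)^{n}.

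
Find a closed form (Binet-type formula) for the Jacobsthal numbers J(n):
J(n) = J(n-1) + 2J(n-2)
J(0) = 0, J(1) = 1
This is the Jacobsthal sequence.
Characteristic equation: x² - x - 2 = 0; roots r₁ = 2, r₂ = -1.
General: J(n) = A·r₁^n + B·r₂^n. Solving with J(0)=0, J(1)=1 gives A = \frac{1}{3}, B = - \frac{1}{3}.
So J(n) = - \frac{\left(-1\right)^{n}}{3} + \frac{2^{n}}{3}.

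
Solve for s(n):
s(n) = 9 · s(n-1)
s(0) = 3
Pure geometric recurrence with ratio 9.
By induction s(n) = s(0) · (9)^n = 3 \cdot 9^{n}.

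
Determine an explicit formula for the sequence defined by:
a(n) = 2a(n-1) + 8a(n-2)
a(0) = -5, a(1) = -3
Characteristic equation: x² - 2x - 8 = 0, which factors as (x - (4))(x - (-2)) = 0.
Roots r₁ = 4, r₂ = -2 (distinct).
General solution: a(n) = A·(4)^n + B·(-2)^n.
From a(0) = -5: A + B = -5.
From a(1) = -3: 4A - 2B = -3.
Solving: A = - \frac{13}{6}, B = - \frac{17}{6}.
So a(n) = - \frac{17 \left(-2\right)^{n}}{6} - \frac{13 \cdot 4^{n}}{6}.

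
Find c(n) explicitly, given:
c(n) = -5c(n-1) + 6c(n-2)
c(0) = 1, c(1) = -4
Characteristic equation: x² + 5x - 6 = 0, which factors as (x - (-6))(x - (1)) = 0.
Roots r₁ = -6, r₂ = 1 (distinct).
General solution: c(n) = A·(-6)^n + B·(1)^n.
From c(0) = 1: A + B = 1.
From c(1) = -4: -6A + B = -4.
Solving: A = \frac{5}{7}, B = \frac{2}{7}.
So c(n) = \frac{5 \left(-6\right)^{n}}{7} + \frac{2}{7}.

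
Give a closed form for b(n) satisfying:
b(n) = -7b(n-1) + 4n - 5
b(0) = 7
First-order linear with linear forcing.
Homogeneous solution: b_h(n) = A·(-7)^n.
Try particular b_p(n) = pn + q. Substituting:
  pn + q = -7(p(n-1) + q) + 4n - 5.
Matching the n-coefficient: p = -7p + 4 ⇒ p = \frac{1}{2}.
Matching constants: q = 7p - 7q - 5 ⇒ q = - \frac{3}{16}.
General: b(n) = A·(-7)^n + \frac{n}{2} - \frac{3}{16}.
Apply b(0) = 7: A - \frac{3}{16} = 7 ⇒ A = \frac{115}{16}.
So b(n) = \frac{115 \left(-7\right)^{n}}{16} + \frac{n}{2} - \frac{3}{16}.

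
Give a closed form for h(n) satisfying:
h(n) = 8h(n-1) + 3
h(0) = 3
First-order linear non-homogeneous.
Homogeneous solution: h_h(n) = A·(8)^n.
Try constant particular solution h_p = K: K = 8K + 3 ⇒ K = - \frac{3}{7}.
General: h(n) = A·(8)^n - \frac{3}{7}.
Apply h(0) = 3: A - \frac{3}{7} = 3 ⇒ A = \frac{24}{7}.
So h(n) = \frac{24 \cdot 8^{n}}{7} - \frac{3}{7}.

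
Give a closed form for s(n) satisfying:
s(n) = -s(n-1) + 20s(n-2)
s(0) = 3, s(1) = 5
Characteristic equation: x² + x - 20 = 0, which factors as (x - (-5))(x - (4)) = 0.
Roots r₁ = -5, r₂ = 4 (distinct).
General solution: s(n) = A·(-5)^n + B·(4)^n.
From s(0) = 3: A + B = 3.
From s(1) = 5: -5A + 4B = 5.
Solving: A = \frac{7}{9}, B = \frac{20}{9}.
So s(n) = \frac{7 \left(-5\right)^{n}}{9} + \frac{20 \cdot 4^{n}}{9}.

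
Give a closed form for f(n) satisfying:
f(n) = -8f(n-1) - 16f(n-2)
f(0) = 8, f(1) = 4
Characteristic equation: x² + 8x + 16 = 0, which is (x - (-4))².
Repeated root r = -4.
General solution: f(n) = (A + Bn)·(-4)^n.
From f(0) = 8: A = 8.
From f(1) = 4: (A + B)·(-4) = 4 ⇒ B = -9.
So f(n) = \left(8 - 9 n\right) \cdot (-4)^n.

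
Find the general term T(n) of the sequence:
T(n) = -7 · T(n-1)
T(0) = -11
Pure geometric recurrence with ratio -7.
By induction T(n) = T(0) · (-7)^n = - 11 \left(-7\right)^{n}.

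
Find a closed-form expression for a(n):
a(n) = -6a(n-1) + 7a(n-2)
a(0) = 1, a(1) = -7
Characteristic equation: x² + 6x - 7 = 0, which factors as (x - (1))(x - (-7)) = 0.
Roots r₁ = 1, r₂ = -7 (distinct).
General solution: a(n) = A·(1)^n + B·(-7)^n.
From a(0) = 1: A + B = 1.
From a(1) = -7: A - 7B = -7.
Solving: A = 0, B = 1.
So a(n) = \left(-7\right)^{n}.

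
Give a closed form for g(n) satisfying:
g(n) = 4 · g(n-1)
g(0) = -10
Pure geometric recurrence with ratio 4.
By induction g(n) = g(0) · (4)^n = - 10 \cdot 4^{n}.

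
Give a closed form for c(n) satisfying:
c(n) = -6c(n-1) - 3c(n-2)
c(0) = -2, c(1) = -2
Characteristic equation: x² + 6x + 3 = 0.
Discriminant Δ = (-6)² + 4·(-3) = 24.
Roots r₁,₂ = (-6 ± √24)/2, so r₁ = -3 + \sqrt{6}, r₂ = -3 - \sqrt{6}.
General solution: c(n) = A·r₁^n + B·r₂^n.
From the initial conditions, A + B = -2 and r₁A + r₂B = -2.
Since r₁ - r₂ = √24: A = (-2 - (-2)r₂)/√24 = - \frac{2 \sqrt{6}}{3} - 1, and B = -2 - A = -1 + \frac{2 \sqrt{6}}{3}.
So c(n) = \left(- \frac{2 \sqrt{6}}{3} - 1\right)\left(-3 + \sqrt{6}\right)^n + \left(-1 + \frac{2 \sqrt{6}}{3}\right)\left(-3 - \sqrt{6}\right)^n.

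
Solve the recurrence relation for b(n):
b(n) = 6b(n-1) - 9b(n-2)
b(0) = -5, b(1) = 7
Characteristic equation: x² - 6x + 9 = 0, which is (x - (3))².
Repeated root r = 3.
General solution: b(n) = (A + Bn)·(3)^n.
From b(0) = -5: A = -5.
From b(1) = 7: (A + B)·(3) = 7 ⇒ B = \frac{22}{3}.
So b(n) = \left(\frac{22 n}{3} - 5\right) \cdot (3)^n.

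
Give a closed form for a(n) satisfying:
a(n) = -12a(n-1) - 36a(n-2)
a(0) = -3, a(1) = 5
Characteristic equation: x² + 12x + 36 = 0, which is (x - (-6))².
Repeated root r = -6.
General solution: a(n) = (A + Bn)·(-6)^n.
From a(0) = -3: A = -3.
From a(1) = 5: (A + B)·(-6) = 5 ⇒ B = \frac{13}{6}.
So a(n) = \left(\frac{13 n}{6} - 3\right) \cdot (-6)^n.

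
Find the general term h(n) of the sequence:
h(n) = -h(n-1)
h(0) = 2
This is a homogeneous first-order recurrence with ratio -1.
By induction h(n) = h(0) · (-1)^n = 2 \left(-1\right)^{n}.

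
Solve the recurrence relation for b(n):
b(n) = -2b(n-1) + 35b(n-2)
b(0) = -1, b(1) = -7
Characteristic equation: x² + 2x - 35 = 0, which factors as (x - (-7))(x - (5)) = 0.
Roots r₁ = -7, r₂ = 5 (distinct).
General solution: b(n) = A·(-7)^n + B·(5)^n.
From b(0) = -1: A + B = -1.
From b(1) = -7: -7A + 5B = -7.
Solving: A = \frac{1}{6}, B = - \frac{7}{6}.
So b(n) = \frac{\left(-7\right)^{n}}{6} - \frac{7 \cdot 5^{n}}{6}.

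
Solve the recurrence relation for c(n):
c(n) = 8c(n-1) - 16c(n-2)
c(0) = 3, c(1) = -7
Characteristic equation: x² - 8x + 16 = 0, which is (x - (4))².
Repeated root r = 4.
General solution: c(n) = (A + Bn)·(4)^n.
From c(0) = 3: A = 3.
From c(1) = -7: (A + B)·(4) = -7 ⇒ B = - \frac{19}{4}.
So c(n) = \left(3 - \frac{19 n}{4}\right) \cdot (4)^n.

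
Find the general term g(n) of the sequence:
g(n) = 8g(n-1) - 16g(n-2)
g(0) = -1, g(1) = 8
Characteristic equation: x² - 8x + 16 = 0, which is (x - (4))².
Repeated root r = 4.
General solution: g(n) = (A + Bn)·(4)^n.
From g(0) = -1: A = -1.
From g(1) = 8: (A + B)·(4) = 8 ⇒ B = 3.
So g(n) = \left(3 n - 1\right) \cdot (4)^n.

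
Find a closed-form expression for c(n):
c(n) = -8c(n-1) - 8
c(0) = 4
First-order linear non-homogeneous.
Homogeneous solution: c_h(n) = A·(-8)^n.
Try constant particular solution c_p = K: K = -8K - 8 ⇒ K = - \frac{8}{9}.
General: c(n) = A·(-8)^n - \frac{8}{9}.
Apply c(0) = 4: A - \frac{8}{9} = 4 ⇒ A = \frac{44}{9}.
So c(n) = \frac{44 \left(-8\right)^{n}}{9} - \frac{8}{9}.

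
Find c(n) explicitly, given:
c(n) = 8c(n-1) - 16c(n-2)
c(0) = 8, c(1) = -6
Characteristic equation: x² - 8x + 16 = 0, which is (x - (4))².
Repeated root r = 4.
General solution: c(n) = (A + Bn)·(4)^n.
From c(0) = 8: A = 8.
From c(1) = -6: (A + B)·(4) = -6 ⇒ B = - \frac{19}{2}.
So c(n) = \left(8 - \frac{19 n}{2}\right) \cdot (4)^n.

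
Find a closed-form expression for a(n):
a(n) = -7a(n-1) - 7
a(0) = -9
First-order linear non-homogeneous.
Homogeneous solution: a_h(n) = A·(-7)^n.
Try constant particular solution a_p = K: K = -7K - 7 ⇒ K = - \frac{7}{8}.
General: a(n) = A·(-7)^n - \frac{7}{8}.
Apply a(0) = -9: A - \frac{7}{8} = -9 ⇒ A = - \frac{65}{8}.
So a(n) = - \frac{65 \left(-7\right)^{n}}{8} - \frac{7}{8}.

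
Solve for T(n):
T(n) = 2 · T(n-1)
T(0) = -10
Pure geometric recurrence with ratio 2.
By induction T(n) = T(0) · (2)^n = - 10 \cdot 2^{n}.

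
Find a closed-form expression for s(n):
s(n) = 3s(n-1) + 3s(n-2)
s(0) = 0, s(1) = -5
Characteristic equation: x² - 3x - 3 = 0.
Discriminant Δ = (3)² + 4·(3) = 21.
Roots r₁,₂ = (3 ± √21)/2, so r₁ = \frac{3}{2} + \frac{\sqrt{21}}{2}, r₂ = \frac{3}{2} - \frac{\sqrt{21}}{2}.
General solution: s(n) = A·r₁^n + B·r₂^n.
From the initial conditions, A + B = 0 and r₁A + r₂B = -5.
Since r₁ - r₂ = √21: A = (-5 - (0)r₂)/√21 = - \frac{5 \sqrt{21}}{21}, and B = 0 - A = \frac{5 \sqrt{21}}{21}.
So s(n) = \left(- \frac{5 \sqrt{21}}{21}\right)\left(\frac{3}{2} + \frac{\sqrt{21}}{2}\right)^n + \left(\frac{5 \sqrt{21}}{21}\right)\left(\frac{3}{2} - \frac{\sqrt{21}}{2}\right)^n.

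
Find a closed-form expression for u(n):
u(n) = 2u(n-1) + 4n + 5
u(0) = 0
First-order linear with linear forcing.
Homogeneous solution: u_h(n) = A·(2)^n.
Try particular u_p(n) = pn + q. Substituting:
  pn + q = 2(p(n-1) + q) + 4n + 5.
Matching the n-coefficient: p = 2p + 4 ⇒ p = -4.
Matching constants: q = -2p + 2q + 5 ⇒ q = -13.
General: u(n) = A·(2)^n - 4 n - 13.
Apply u(0) = 0: A - 13 = 0 ⇒ A = 13.
So u(n) = 13 \cdot 2^{n} - 4 n - 13.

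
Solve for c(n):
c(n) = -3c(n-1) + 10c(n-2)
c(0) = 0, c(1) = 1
Characteristic equation: x² + 3x - 10 = 0, which factors as (x - (-5))(x - (2)) = 0.
Roots r₁ = -5, r₂ = 2 (distinct).
General solution: c(n) = A·(-5)^n + B·(2)^n.
From c(0) = 0: A + B = 0.
From c(1) = 1: -5A + 2B = 1.
Solving: A = - \frac{1}{7}, B = \frac{1}{7}.
So c(n) = - \frac{\left(-5\right)^{n}}{7} + \frac{2^{n}}{7}.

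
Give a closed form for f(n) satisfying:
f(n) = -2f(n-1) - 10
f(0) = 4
First-order linear non-homogeneous.
Homogeneous solution: f_h(n) = A·(-2)^n.
Try constant particular solution f_p = K: K = -2K - 10 ⇒ K = - \frac{10}{3}.
General: f(n) = A·(-2)^n - \frac{10}{3}.
Apply f(0) = 4: A - \frac{10}{3} = 4 ⇒ A = \frac{22}{3}.
So f(n) = \frac{22 \left(-2\right)^{n}}{3} - \frac{10}{3}.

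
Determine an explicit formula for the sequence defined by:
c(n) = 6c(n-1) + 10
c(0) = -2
First-order linear non-homogeneous.
Homogeneous solution: c_h(n) = A·(6)^n.
Try constant particular solution c_p = K: K = 6K + 10 ⇒ K = -2.
General: c(n) = A·(6)^n - 2.
Apply c(0) = -2: A - 2 = -2 ⇒ A = 0.
So c(n) = -2.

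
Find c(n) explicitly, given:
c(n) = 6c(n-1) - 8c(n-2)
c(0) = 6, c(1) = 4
Characteristic equation: x² - 6x + 8 = 0, which factors as (x - (4))(x - (2)) = 0.
Roots r₁ = 4, r₂ = 2 (distinct).
General solution: c(n) = A·(4)^n + B·(2)^n.
From c(0) = 6: A + B = 6.
From c(1) = 4: 4A + 2B = 4.
Solving: A = -4, B = 10.
So c(n) = 10 \cdot 2^{n} - 4 \cdot 4^{n}.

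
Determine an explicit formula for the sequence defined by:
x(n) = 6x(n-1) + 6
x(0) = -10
First-order linear non-homogeneous.
Homogeneous solution: x_h(n) = A·(6)^n.
Try constant particular solution x_p = K: K = 6K + 6 ⇒ K = - \frac{6}{5}.
General: x(n) = A·(6)^n - \frac{6}{5}.
Apply x(0) = -10: A - \frac{6}{5} = -10 ⇒ A = - \frac{44}{5}.
So x(n) = - \frac{44 \cdot 6^{n}}{5} - \frac{6}{5}.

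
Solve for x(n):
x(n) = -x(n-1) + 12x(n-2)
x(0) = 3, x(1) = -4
Characteristic equation: x² + x - 12 = 0, which factors as (x - (-4))(x - (3)) = 0.
Roots r₁ = -4, r₂ = 3 (distinct).
General solution: x(n) = A·(-4)^n + B·(3)^n.
From x(0) = 3: A + B = 3.
From x(1) = -4: -4A + 3B = -4.
Solving: A = \frac{13}{7}, B = \frac{8}{7}.
So x(n) = \frac{13 \left(-4\right)^{n}}{7} + \frac{8 \cdot 3^{n}}{7}.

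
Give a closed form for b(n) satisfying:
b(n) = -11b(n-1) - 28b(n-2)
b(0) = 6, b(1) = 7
Characteristic equation: x² + 11x + 28 = 0, which factors as (x - (-7))(x - (-4)) = 0.
Roots r₁ = -7, r₂ = -4 (distinct).
General solution: b(n) = A·(-7)^n + B·(-4)^n.
From b(0) = 6: A + B = 6.
From b(1) = 7: -7A - 4B = 7.
Solving: A = - \frac{31}{3}, B = \frac{49}{3}.
So b(n) = \frac{49 \left(-4\right)^{n}}{3} - \frac{31 \left(-7\right)^{n}}{3}.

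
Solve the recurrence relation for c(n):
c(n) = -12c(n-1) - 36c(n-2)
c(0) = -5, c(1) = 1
Characteristic equation: x² + 12x + 36 = 0, which is (x - (-6))².
Repeated root r = -6.
General solution: c(n) = (A + Bn)·(-6)^n.
From c(0) = -5: A = -5.
From c(1) = 1: (A + B)·(-6) = 1 ⇒ B = \frac{29}{6}.
So c(n) = \left(\frac{29 n}{6} - 5\right) \cdot (-6)^n.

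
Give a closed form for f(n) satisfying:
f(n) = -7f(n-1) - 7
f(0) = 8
First-order linear non-homogeneous.
Homogeneous solution: f_h(n) = A·(-7)^n.
Try constant particular solution f_p = K: K = -7K - 7 ⇒ K = - \frac{7}{8}.
General: f(n) = A·(-7)^n - \frac{7}{8}.
Apply f(0) = 8: A - \frac{7}{8} = 8 ⇒ A = \frac{71}{8}.
So f(n) = \frac{71 \left(-7\right)^{n}}{8} - \frac{7}{8}.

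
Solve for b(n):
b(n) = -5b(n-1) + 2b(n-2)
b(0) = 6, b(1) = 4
Characteristic equation: x² + 5x - 2 = 0.
Discriminant Δ = (-5)² + 4·(2) = 33.
Roots r₁,₂ = (-5 ± √33)/2, so r₁ = - \frac{5}{2} + \frac{\sqrt{33}}{2}, r₂ = - \frac{\sqrt{33}}{2} - \frac{5}{2}.
General solution: b(n) = A·r₁^n + B·r₂^n.
From the initial conditions, A + B = 6 and r₁A + r₂B = 4.
Since r₁ - r₂ = √33: A = (4 - (6)r₂)/√33 = 3 + \frac{19 \sqrt{33}}{33}, and B = 6 - A = 3 - \frac{19 \sqrt{33}}{33}.
So b(n) = \left(3 + \frac{19 \sqrt{33}}{33}\right)\left(- \frac{5}{2} + \frac{\sqrt{33}}{2}\right)^n + \left(3 - \frac{19 \sqrt{33}}{33}\right)\left(- \frac{\sqrt{33}}{2} - \frac{5}{2}\right)^n.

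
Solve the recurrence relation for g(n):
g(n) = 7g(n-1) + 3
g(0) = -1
First-order linear non-homogeneous.
Homogeneous solution: g_h(n) = A·(7)^n.
Try constant particular solution g_p = K: K = 7K + 3 ⇒ K = - \frac{1}{2}.
General: g(n) = A·(7)^n - \frac{1}{2}.
Apply g(0) = -1: A - \frac{1}{2} = -1 ⇒ A = - \frac{1}{2}.
So g(n) = - \frac{7^{n}}{2} - \frac{1}{2}.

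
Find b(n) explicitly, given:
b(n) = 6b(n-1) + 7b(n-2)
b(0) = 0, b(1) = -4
Characteristic equation: x² - 6x - 7 = 0, which factors as (x - (-1))(x - (7)) = 0.
Roots r₁ = -1, r₂ = 7 (distinct).
General solution: b(n) = A·(-1)^n + B·(7)^n.
From b(0) = 0: A + B = 0.
From b(1) = -4: -A + 7B = -4.
Solving: A = \frac{1}{2}, B = - \frac{1}{2}.
So b(n) = \frac{\left(-1\right)^{n}}{2} - \frac{7^{n}}{2}.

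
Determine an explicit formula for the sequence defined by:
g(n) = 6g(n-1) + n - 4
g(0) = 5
First-order linear with linear forcing.
Homogeneous solution: g_h(n) = A·(6)^n.
Try particular g_p(n) = pn + q. Substituting:
  pn + q = 6(p(n-1) + q) + n - 4.
Matching the n-coefficient: p = 6p + 1 ⇒ p = - \frac{1}{5}.
Matching constants: q = -6p + 6q - 4 ⇒ q = \frac{14}{25}.
General: g(n) = A·(6)^n - \frac{n}{5} + \frac{14}{25}.
Apply g(0) = 5: A + \frac{14}{25} = 5 ⇒ A = \frac{111}{25}.
So g(n) = \frac{111 \cdot 6^{n}}{25} - \frac{n}{5} + \frac{14}{25}.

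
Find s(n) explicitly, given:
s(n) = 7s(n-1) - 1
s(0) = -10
First-order linear non-homogeneous.
Homogeneous solution: s_h(n) = A·(7)^n.
Try constant particular solution s_p = K: K = 7K - 1 ⇒ K = \frac{1}{6}.
General: s(n) = A·(7)^n + \frac{1}{6}.
Apply s(0) = -10: A + \frac{1}{6} = -10 ⇒ A = - \frac{61}{6}.
So s(n) = \frac{1}{6} - \frac{61 \cdot 7^{n}}{6}.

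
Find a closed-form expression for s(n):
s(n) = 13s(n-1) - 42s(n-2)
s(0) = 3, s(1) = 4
Characteristic equation: x² - 13x + 42 = 0, which factors as (x - (7))(x - (6)) = 0.
Roots r₁ = 7, r₂ = 6 (distinct).
General solution: s(n) = A·(7)^n + B·(6)^n.
From s(0) = 3: A + B = 3.
From s(1) = 4: 7A + 6B = 4.
Solving: A = -14, B = 17.
So s(n) = 17 \cdot 6^{n} - 14 \cdot 7^{n}.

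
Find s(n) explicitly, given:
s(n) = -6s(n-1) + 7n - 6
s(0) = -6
First-order linear with linear forcing.
Homogeneous solution: s_h(n) = A·(-6)^n.
Try particular s_p(n) = pn + q. Substituting:
  pn + q = -6(p(n-1) + q) + 7n - 6.
Matching the n-coefficient: p = -6p + 7 ⇒ p = 1.
Matching constants: q = 6p - 6q - 6 ⇒ q = 0.
General: s(n) = A·(-6)^n + n + 0.
Apply s(0) = -6: A + 0 = -6 ⇒ A = -6.
So s(n) = - 6 \left(-6\right)^{n} + n.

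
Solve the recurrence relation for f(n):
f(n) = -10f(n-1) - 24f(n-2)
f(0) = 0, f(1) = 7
Characteristic equation: x² + 10x + 24 = 0, which factors as (x - (-6))(x - (-4)) = 0.
Roots r₁ = -6, r₂ = -4 (distinct).
General solution: f(n) = A·(-6)^n + B·(-4)^n.
From f(0) = 0: A + B = 0.
From f(1) = 7: -6A - 4B = 7.
Solving: A = - \frac{7}{2}, B = \frac{7}{2}.
So f(n) = \frac{7 \left(-4\right)^{n}}{2} - \frac{7 \left(-6\right)^{n}}{2}.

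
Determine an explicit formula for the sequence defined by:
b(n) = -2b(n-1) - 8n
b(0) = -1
First-order linear with linear forcing.
Homogeneous solution: b_h(n) = A·(-2)^n.
Try particular b_p(n) = pn + q. Substituting:
  pn + q = -2(p(n-1) + q) - 8n.
Matching the n-coefficient: p = -2p - 8 ⇒ p = - \frac{8}{3}.
Matching constants: q = 2p - 2q ⇒ q = - \frac{16}{9}.
General: b(n) = A·(-2)^n - \frac{8 n}{3} - \frac{16}{9}.
Apply b(0) = -1: A - \frac{16}{9} = -1 ⇒ A = \frac{7}{9}.
So b(n) = \frac{7 \left(-2\right)^{n}}{9} - \frac{8 n}{3} - \frac{16}{9}.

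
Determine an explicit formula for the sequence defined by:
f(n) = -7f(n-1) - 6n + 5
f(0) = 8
First-order linear with linear forcing.
Homogeneous solution: f_h(n) = A·(-7)^n.
Try particular f_p(n) = pn + q. Substituting:
  pn + q = -7(p(n-1) + q) - 6n + 5.
Matching the n-coefficient: p = -7p - 6 ⇒ p = - \frac{3}{4}.
Matching constants: q = 7p - 7q + 5 ⇒ q = - \frac{1}{32}.
General: f(n) = A·(-7)^n - \frac{3 n}{4} - \frac{1}{32}.
Apply f(0) = 8: A - \frac{1}{32} = 8 ⇒ A = \frac{257}{32}.
So f(n) = \frac{257 \left(-7\right)^{n}}{32} - \frac{3 n}{4} - \frac{1}{32}.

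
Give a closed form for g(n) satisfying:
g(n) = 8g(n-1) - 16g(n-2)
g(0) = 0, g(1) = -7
Characteristic equation: x² - 8x + 16 = 0, which is (x - (4))².
Repeated root r = 4.
General solution: g(n) = (A + Bn)·(4)^n.
From g(0) = 0: A = 0.
From g(1) = -7: (A + B)·(4) = -7 ⇒ B = - \frac{7}{4}.
So g(n) = \left(- \frac{7 n}{4}\right) \cdot (4)^n.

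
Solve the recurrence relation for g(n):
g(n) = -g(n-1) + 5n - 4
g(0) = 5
First-order linear with linear forcing.
Homogeneous solution: g_h(n) = A·(-1)^n.
Try particular g_p(n) = pn + q. Substituting:
  pn + q = -(p(n-1) + q) + 5n - 4.
Matching the n-coefficient: p = -p + 5 ⇒ p = \frac{5}{2}.
Matching constants: q = p - q - 4 ⇒ q = - \frac{3}{4}.
General: g(n) = A·(-1)^n + \frac{5 n}{2} - \frac{3}{4}.
Apply g(0) = 5: A - \frac{3}{4} = 5 ⇒ A = \frac{23}{4}.
So g(n) = \frac{23 \left(-1\right)^{n}}{4} + \frac{5 n}{2} - \frac{3}{4}.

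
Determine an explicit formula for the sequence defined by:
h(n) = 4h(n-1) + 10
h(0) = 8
First-order linear non-homogeneous.
Homogeneous solution: h_h(n) = A·(4)^n.
Try constant particular solution h_p = K: K = 4K + 10 ⇒ K = - \frac{10}{3}.
General: h(n) = A·(4)^n - \frac{10}{3}.
Apply h(0) = 8: A - \frac{10}{3} = 8 ⇒ A = \frac{34}{3}.
So h(n) = \frac{34 \cdot 4^{n}}{3} - \frac{10}{3}.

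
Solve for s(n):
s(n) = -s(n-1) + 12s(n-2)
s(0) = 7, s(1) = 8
Characteristic equation: x² + x - 12 = 0, which factors as (x - (3))(x - (-4)) = 0.
Roots r₁ = 3, r₂ = -4 (distinct).
General solution: s(n) = A·(3)^n + B·(-4)^n.
From s(0) = 7: A + B = 7.
From s(1) = 8: 3A - 4B = 8.
Solving: A = \frac{36}{7}, B = \frac{13}{7}.
So s(n) = \frac{13 \left(-4\right)^{n}}{7} + \frac{36 \cdot 3^{n}}{7}.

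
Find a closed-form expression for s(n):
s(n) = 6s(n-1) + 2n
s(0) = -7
First-order linear with linear forcing.
Homogeneous solution: s_h(n) = A·(6)^n.
Try particular s_p(n) = pn + q. Substituting:
  pn + q = 6(p(n-1) + q) + 2n.
Matching the n-coefficient: p = 6p + 2 ⇒ p = - \frac{2}{5}.
Matching constants: q = -6p + 6q ⇒ q = - \frac{12}{25}.
General: s(n) = A·(6)^n - \frac{2 n}{5} - \frac{12}{25}.
Apply s(0) = -7: A - \frac{12}{25} = -7 ⇒ A = - \frac{163}{25}.
So s(n) = - \frac{163 \cdot 6^{n}}{25} - \frac{2 n}{5} - \frac{12}{25}.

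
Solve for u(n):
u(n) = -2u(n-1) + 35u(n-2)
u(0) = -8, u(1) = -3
Characteristic equation: x² + 2x - 35 = 0, which factors as (x - (5))(x - (-7)) = 0.
Roots r₁ = 5, r₂ = -7 (distinct).
General solution: u(n) = A·(5)^n + B·(-7)^n.
From u(0) = -8: A + B = -8.
From u(1) = -3: 5A - 7B = -3.
Solving: A = - \frac{59}{12}, B = - \frac{37}{12}.
So u(n) = - \frac{37 \left(-7\right)^{n}}{12} - \frac{59 \cdot 5^{n}}{12}.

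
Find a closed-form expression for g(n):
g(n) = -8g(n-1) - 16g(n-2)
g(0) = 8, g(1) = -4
Characteristic equation: x² + 8x + 16 = 0, which is (x - (-4))².
Repeated root r = -4.
General solution: g(n) = (A + Bn)·(-4)^n.
From g(0) = 8: A = 8.
From g(1) = -4: (A + B)·(-4) = -4 ⇒ B = -7.
So g(n) = \left(8 - 7 n\right) \cdot (-4)^n.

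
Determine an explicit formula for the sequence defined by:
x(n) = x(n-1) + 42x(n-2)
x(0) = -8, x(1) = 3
Characteristic equation: x² - x - 42 = 0, which factors as (x - (7))(x - (-6)) = 0.
Roots r₁ = 7, r₂ = -6 (distinct).
General solution: x(n) = A·(7)^n + B·(-6)^n.
From x(0) = -8: A + B = -8.
From x(1) = 3: 7A - 6B = 3.
Solving: A = - \frac{45}{13}, B = - \frac{59}{13}.
So x(n) = - \frac{59 \left(-6\right)^{n}}{13} - \frac{45 \cdot 7^{n}}{13}.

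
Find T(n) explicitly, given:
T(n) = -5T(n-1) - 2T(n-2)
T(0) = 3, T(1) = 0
Characteristic equation: x² + 5x + 2 = 0.
Discriminant Δ = (-5)² + 4·(-2) = 17.
Roots r₁,₂ = (-5 ± √17)/2, so r₁ = - \frac{5}{2} + \frac{\sqrt{17}}{2}, r₂ = - \frac{5}{2} - \frac{\sqrt{17}}{2}.
General solution: T(n) = A·r₁^n + B·r₂^n.
From the initial conditions, A + B = 3 and r₁A + r₂B = 0.
Since r₁ - r₂ = √17: A = (0 - (3)r₂)/√17 = \frac{3}{2} + \frac{15 \sqrt{17}}{34}, and B = 3 - A = \frac{3}{2} - \frac{15 \sqrt{17}}{34}.
So T(n) = \left(\frac{3}{2} + \frac{15 \sqrt{17}}{34}\right)\left(- \frac{5}{2} + \frac{\sqrt{17}}{2}\right)^n + \left(\frac{3}{2} - \frac{15 \sqrt{17}}{34}\right)\left(- \frac{5}{2} - \frac{\sqrt{17}}{2}\right)^n.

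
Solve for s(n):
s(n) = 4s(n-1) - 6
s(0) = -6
First-order linear non-homogeneous.
Homogeneous solution: s_h(n) = A·(4)^n.
Try constant particular solution s_p = K: K = 4K - 6 ⇒ K = 2.
General: s(n) = A·(4)^n + 2.
Apply s(0) = -6: A + 2 = -6 ⇒ A = -8.
So s(n) = 2 - 8 \cdot 4^{n}.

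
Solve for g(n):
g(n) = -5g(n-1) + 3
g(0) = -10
First-order linear non-homogeneous.
Homogeneous solution: g_h(n) = A·(-5)^n.
Try constant particular solution g_p = K: K = -5K + 3 ⇒ K = \frac{1}{2}.
General: g(n) = A·(-5)^n + \frac{1}{2}.
Apply g(0) = -10: A + \frac{1}{2} = -10 ⇒ A = - \frac{21}{2}.
So g(n) = \frac{1}{2} - \frac{21 \left(-5\right)^{n}}{2}.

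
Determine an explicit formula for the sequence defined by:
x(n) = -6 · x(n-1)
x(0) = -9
Pure geometric recurrence with ratio -6.
By induction x(n) = x(0) · (-6)^n = - 9 \left(-6\right)^{n}.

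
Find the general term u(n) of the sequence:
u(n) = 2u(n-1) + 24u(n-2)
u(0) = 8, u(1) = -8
Characteristic equation: x² - 2x - 24 = 0, which factors as (x - (6))(x - (-4)) = 0.
Roots r₁ = 6, r₂ = -4 (distinct).
General solution: u(n) = A·(6)^n + B·(-4)^n.
From u(0) = 8: A + B = 8.
From u(1) = -8: 6A - 4B = -8.
Solving: A = \frac{12}{5}, B = \frac{28}{5}.
So u(n) = \frac{28 \left(-4\right)^{n}}{5} + \frac{12 \cdot 6^{n}}{5}.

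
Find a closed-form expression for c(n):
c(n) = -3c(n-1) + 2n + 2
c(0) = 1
First-order linear with linear forcing.
Homogeneous solution: c_h(n) = A·(-3)^n.
Try particular c_p(n) = pn + q. Substituting:
  pn + q = -3(p(n-1) + q) + 2n + 2.
Matching the n-coefficient: p = -3p + 2 ⇒ p = \frac{1}{2}.
Matching constants: q = 3p - 3q + 2 ⇒ q = \frac{7}{8}.
General: c(n) = A·(-3)^n + \frac{n}{2} + \frac{7}{8}.
Apply c(0) = 1: A + \frac{7}{8} = 1 ⇒ A = \frac{1}{8}.
So c(n) = \frac{\left(-3\right)^{n}}{8} + \frac{n}{2} + \frac{7}{8}.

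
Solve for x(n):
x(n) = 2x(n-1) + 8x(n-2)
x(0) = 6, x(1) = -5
Characteristic equation: x² - 2x - 8 = 0, which factors as (x - (-2))(x - (4)) = 0.
Roots r₁ = -2, r₂ = 4 (distinct).
General solution: x(n) = A·(-2)^n + B·(4)^n.
From x(0) = 6: A + B = 6.
From x(1) = -5: -2A + 4B = -5.
Solving: A = \frac{29}{6}, B = \frac{7}{6}.
So x(n) = \frac{29 \left(-2\right)^{n}}{6} + \frac{7 \cdot 4^{n}}{6}.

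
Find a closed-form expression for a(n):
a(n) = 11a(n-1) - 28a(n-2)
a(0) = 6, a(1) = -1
Characteristic equation: x² - 11x + 28 = 0, which factors as (x - (4))(x - (7)) = 0.
Roots r₁ = 4, r₂ = 7 (distinct).
General solution: a(n) = A·(4)^n + B·(7)^n.
From a(0) = 6: A + B = 6.
From a(1) = -1: 4A + 7B = -1.
Solving: A = \frac{43}{3}, B = - \frac{25}{3}.
So a(n) = \frac{43 \cdot 4^{n}}{3} - \frac{25 \cdot 7^{n}}{3}.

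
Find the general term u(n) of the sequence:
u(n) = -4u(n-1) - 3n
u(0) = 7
First-order linear with linear forcing.
Homogeneous solution: u_h(n) = A·(-4)^n.
Try particular u_p(n) = pn + q. Substituting:
  pn + q = -4(p(n-1) + q) - 3n.
Matching the n-coefficient: p = -4p - 3 ⇒ p = - \frac{3}{5}.
Matching constants: q = 4p - 4q ⇒ q = - \frac{12}{25}.
General: u(n) = A·(-4)^n - \frac{3 n}{5} - \frac{12}{25}.
Apply u(0) = 7: A - \frac{12}{25} = 7 ⇒ A = \frac{187}{25}.
So u(n) = \frac{187 \left(-4\right)^{n}}{25} - \frac{3 n}{5} - \frac{12}{25}.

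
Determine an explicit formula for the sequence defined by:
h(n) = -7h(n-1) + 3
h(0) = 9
First-order linear non-homogeneous.
Homogeneous solution: h_h(n) = A·(-7)^n.
Try constant particular solution h_p = K: K = -7K + 3 ⇒ K = \frac{3}{8}.
General: h(n) = A·(-7)^n + \frac{3}{8}.
Apply h(0) = 9: A + \frac{3}{8} = 9 ⇒ A = \frac{69}{8}.
So h(n) = \frac{69 \left(-7\right)^{n}}{8} + \frac{3}{8}.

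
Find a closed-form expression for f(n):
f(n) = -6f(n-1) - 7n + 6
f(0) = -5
First-order linear with linear forcing.
Homogeneous solution: f_h(n) = A·(-6)^n.
Try particular f_p(n) = pn + q. Substituting:
  pn + q = -6(p(n-1) + q) - 7n + 6.
Matching the n-coefficient: p = -6p - 7 ⇒ p = -1.
Matching constants: q = 6p - 6q + 6 ⇒ q = 0.
General: f(n) = A·(-6)^n - n + 0.
Apply f(0) = -5: A + 0 = -5 ⇒ A = -5.
So f(n) = - 5 \left(-6\right)^{n} - n.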